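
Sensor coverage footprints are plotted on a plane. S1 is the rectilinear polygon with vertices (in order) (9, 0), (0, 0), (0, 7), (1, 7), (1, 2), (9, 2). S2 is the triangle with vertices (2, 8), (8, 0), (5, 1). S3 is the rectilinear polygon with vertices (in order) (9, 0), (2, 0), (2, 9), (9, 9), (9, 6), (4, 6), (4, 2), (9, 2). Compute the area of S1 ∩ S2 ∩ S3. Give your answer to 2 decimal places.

3.21

The intersection is the polygon with vertices (8,0), (5,1), (4.571,2), (6.5,2).
By the shoelace formula its area is 3.21.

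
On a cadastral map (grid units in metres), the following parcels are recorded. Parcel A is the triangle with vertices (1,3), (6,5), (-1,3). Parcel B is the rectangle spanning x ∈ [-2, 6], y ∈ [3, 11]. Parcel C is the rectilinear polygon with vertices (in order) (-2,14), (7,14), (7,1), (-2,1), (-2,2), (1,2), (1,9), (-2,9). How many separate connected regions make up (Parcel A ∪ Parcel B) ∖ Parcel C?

1

(Parcel A ∪ Parcel B) ∖ Parcel C is a single connected region.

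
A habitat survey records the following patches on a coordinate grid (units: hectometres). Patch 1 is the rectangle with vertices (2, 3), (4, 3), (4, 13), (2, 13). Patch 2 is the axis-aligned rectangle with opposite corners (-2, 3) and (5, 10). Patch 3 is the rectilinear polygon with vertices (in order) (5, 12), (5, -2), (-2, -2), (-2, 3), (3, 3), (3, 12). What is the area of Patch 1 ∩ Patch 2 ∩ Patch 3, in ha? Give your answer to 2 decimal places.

7.00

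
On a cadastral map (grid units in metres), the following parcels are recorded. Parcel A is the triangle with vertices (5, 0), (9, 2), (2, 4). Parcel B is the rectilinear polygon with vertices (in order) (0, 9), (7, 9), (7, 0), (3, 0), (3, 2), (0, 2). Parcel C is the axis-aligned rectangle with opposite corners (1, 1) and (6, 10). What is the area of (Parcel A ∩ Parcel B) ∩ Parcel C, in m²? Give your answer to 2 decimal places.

The region (Parcel A ∩ Parcel B) ∩ Parcel C is the polygon with vertices (2,4), (6,2.857), (6,1), (4.25,1).
By the shoelace formula its area is 6.34.

6.34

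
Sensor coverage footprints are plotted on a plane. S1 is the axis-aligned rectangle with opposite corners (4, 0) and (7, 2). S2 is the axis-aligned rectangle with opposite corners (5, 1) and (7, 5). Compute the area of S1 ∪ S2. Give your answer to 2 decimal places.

By inclusion–exclusion:
Individual areas: |S1| = 6, |S2| = 8.
|S1∩S2|: x∈[5,7], y∈[1,2] → 2·1 = 2.
|S1 ∪ S2| = 14 − 2 = 12.00.

12.00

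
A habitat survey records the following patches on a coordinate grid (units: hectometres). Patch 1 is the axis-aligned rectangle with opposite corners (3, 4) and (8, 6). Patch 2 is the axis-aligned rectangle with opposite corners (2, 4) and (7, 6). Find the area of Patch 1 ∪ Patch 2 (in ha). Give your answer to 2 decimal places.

12.00

By inclusion–exclusion:
Individual areas: |Patch 1| = 10, |Patch 2| = 10.
|Patch 1∩Patch 2|: x∈[3,7], y∈[4,6] → 4·2 = 8.
|Patch 1 ∪ Patch 2| = 20 − 8 = 12.00.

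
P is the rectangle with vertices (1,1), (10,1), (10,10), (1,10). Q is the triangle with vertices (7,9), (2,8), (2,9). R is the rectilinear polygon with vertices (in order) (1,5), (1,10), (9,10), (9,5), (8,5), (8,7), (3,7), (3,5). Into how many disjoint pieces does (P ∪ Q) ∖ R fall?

1

(P ∪ Q) ∖ R is a single connected region.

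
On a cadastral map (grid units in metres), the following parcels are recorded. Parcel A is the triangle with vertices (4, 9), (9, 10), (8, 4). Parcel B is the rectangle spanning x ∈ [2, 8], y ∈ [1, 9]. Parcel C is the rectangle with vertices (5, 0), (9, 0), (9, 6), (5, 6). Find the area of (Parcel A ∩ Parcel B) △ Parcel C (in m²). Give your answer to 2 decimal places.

30.80

|Parcel A ∩ Parcel B| = 10.
|(Parcel A ∩ Parcel B) ∩ Parcel C| = 1.6.
|(Parcel A ∩ Parcel B) △ Parcel C| = 10 + 24 − 3.2 = 30.80.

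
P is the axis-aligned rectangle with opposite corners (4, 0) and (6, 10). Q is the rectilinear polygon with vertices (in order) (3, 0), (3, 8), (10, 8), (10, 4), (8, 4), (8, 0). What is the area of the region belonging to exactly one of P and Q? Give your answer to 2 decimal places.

36.00

|P| = 20, |Q| = 48, |P∩Q| = 16.
|P △ Q| = |P| + |Q| − 2·|P∩Q| = 20 + 48 − 32 = 36.00.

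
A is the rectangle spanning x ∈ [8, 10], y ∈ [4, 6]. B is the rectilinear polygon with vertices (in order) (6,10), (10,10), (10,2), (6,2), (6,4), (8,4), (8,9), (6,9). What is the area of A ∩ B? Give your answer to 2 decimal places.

4.00

The intersection is the polygon with vertices (10,4), (8,4), (8,6), (10,6).
By the shoelace formula its area is 4.00.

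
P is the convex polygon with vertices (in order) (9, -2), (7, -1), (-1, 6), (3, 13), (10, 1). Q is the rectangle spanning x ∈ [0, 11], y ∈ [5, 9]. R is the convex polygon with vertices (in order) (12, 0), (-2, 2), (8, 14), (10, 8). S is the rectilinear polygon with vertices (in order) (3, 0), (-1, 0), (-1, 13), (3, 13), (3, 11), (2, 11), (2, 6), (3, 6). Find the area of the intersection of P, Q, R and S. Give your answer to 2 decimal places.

The intersection is the polygon with vertices (0.5,5), (2,6.8), (2,6), (3,6), (3,5).
By the shoelace formula its area is 2.35.

2.35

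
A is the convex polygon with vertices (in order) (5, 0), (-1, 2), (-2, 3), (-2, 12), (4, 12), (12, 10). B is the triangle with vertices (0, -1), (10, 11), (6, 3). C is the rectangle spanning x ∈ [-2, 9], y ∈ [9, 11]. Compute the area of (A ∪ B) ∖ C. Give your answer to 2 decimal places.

95.89

|A ∪ B| = 117.7674.
|(A ∪ B) ∩ C| = 21.875.
|(A ∪ B) ∖ C| = 117.7674 − 21.875 = 95.89.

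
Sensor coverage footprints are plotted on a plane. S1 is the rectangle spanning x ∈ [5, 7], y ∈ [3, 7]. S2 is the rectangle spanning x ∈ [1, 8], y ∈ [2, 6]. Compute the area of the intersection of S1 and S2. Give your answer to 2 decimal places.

6.00

|S1∩S2|: x∈[5,7], y∈[3,6] → 2·3 = 6.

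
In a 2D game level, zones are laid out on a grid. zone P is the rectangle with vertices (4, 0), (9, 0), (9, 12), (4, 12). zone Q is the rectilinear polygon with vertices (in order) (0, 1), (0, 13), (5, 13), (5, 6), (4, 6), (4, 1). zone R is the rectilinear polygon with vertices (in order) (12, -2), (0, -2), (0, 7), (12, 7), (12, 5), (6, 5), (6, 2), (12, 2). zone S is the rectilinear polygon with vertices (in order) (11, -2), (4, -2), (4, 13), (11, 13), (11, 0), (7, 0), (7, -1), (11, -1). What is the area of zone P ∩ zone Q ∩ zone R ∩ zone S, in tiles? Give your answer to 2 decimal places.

1.00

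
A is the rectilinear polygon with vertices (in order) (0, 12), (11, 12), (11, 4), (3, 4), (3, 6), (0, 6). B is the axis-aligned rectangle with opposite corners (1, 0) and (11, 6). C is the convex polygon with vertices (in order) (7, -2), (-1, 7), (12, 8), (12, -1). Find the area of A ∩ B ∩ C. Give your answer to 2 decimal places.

16.00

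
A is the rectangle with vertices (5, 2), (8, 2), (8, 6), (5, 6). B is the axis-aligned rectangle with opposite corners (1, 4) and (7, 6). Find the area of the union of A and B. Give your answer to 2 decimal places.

By inclusion–exclusion:
Individual areas: |A| = 12, |B| = 12.
|A∩B|: x∈[5,7], y∈[4,6] → 2·2 = 4.
|A ∪ B| = 24 − 4 = 20.00.

20.00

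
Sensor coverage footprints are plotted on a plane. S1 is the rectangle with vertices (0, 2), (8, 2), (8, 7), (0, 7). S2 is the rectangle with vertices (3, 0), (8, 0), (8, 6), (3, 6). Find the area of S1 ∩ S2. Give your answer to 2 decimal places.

20.00

|S1∩S2|: x∈[3,8], y∈[2,6] → 5·4 = 20.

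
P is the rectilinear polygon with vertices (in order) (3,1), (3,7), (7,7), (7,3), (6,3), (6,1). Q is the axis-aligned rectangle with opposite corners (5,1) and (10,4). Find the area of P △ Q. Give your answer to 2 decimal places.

29.00

|P| = 22, |Q| = 15, |P∩Q| = 4.
|P △ Q| = |P| + |Q| − 2·|P∩Q| = 22 + 15 − 8 = 29.00.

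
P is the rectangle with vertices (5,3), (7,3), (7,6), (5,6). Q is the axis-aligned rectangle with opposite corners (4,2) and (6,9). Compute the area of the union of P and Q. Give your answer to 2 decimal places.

By inclusion–exclusion:
Individual areas: |P| = 6, |Q| = 14.
|P∩Q|: x∈[5,6], y∈[3,6] → 1·3 = 3.
|P ∪ Q| = 20 − 3 = 17.00.

17.00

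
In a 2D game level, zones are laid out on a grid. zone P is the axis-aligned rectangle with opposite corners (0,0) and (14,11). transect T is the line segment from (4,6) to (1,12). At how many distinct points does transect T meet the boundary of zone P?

The segment meets the boundary at (1.5,11).

1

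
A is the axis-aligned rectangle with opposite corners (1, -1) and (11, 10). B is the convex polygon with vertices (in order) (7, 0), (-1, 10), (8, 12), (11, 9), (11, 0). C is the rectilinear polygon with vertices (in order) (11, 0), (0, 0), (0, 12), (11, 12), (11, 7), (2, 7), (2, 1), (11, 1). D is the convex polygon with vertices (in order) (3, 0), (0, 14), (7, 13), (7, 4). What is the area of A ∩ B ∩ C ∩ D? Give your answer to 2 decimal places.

17.63

The intersection is the polygon with vertices (1,10), (7,10), (7,7), (2,7), (2,6.25), (1.537,6.829), (1,9.333).
By the shoelace formula its area is 17.63.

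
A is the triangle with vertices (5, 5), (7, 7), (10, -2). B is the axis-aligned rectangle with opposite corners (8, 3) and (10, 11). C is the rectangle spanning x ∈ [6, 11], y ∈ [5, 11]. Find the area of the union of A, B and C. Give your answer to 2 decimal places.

43.67

By inclusion–exclusion:
Individual areas: |A| = 12, |B| = 16, |C| = 30.
|A∩B| = 0.1667.
|A∩C| = 2.1667.
|B∩C|: x∈[8,10], y∈[5,11] → 2·6 = 12.
|A∩B∩C| = 0.
|A ∪ B ∪ C| = 58 − 14.3333 + 0 = 43.67.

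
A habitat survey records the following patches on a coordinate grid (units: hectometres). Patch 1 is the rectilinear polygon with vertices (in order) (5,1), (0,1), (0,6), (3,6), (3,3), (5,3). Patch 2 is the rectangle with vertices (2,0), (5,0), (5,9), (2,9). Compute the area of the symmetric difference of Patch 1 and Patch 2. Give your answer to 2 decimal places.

28.00

|Patch 1| = 19, |Patch 2| = 27, |Patch 1∩Patch 2| = 9.
|Patch 1 △ Patch 2| = |Patch 1| + |Patch 2| − 2·|Patch 1∩Patch 2| = 19 + 27 − 18 = 28.00.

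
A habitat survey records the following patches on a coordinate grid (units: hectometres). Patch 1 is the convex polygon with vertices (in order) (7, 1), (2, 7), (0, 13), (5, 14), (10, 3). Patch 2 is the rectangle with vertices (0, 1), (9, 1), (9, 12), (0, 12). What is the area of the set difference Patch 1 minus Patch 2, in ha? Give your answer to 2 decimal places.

9.68

|Patch 1| = 64, |Patch 1∩Patch 2| = 54.3242.
|Patch 1 ∖ Patch 2| = |Patch 1| − |Patch 1∩Patch 2| = 64 − 54.3242 = 9.68.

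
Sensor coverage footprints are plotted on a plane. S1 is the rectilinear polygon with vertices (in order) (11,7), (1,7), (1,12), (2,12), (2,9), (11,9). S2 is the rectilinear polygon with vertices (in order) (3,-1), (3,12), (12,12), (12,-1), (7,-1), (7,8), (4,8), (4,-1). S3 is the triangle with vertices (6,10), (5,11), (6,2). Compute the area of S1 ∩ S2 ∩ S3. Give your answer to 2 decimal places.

The intersection is the polygon with vertices (5.333,8), (5.222,9), (6,9), (6,8).
By the shoelace formula its area is 0.72.

0.72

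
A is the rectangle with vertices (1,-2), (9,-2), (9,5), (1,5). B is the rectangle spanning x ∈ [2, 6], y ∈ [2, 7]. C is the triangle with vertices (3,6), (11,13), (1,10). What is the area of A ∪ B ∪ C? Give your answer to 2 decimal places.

86.18

By inclusion–exclusion:
Individual areas: |A| = 56, |B| = 20, |C| = 23.
|A∩B|: x∈[2,6], y∈[2,5] → 4·3 = 12.
|A∩C| = 0.
|B∩C| = 0.8214.
|A∩B∩C| = 0.
|A ∪ B ∪ C| = 99 − 12.8214 + 0 = 86.18.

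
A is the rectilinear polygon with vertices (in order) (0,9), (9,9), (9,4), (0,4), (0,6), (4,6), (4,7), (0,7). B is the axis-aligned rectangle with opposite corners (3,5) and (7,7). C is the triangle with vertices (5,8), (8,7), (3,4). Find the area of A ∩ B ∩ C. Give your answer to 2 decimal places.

The intersection is the polygon with vertices (7,7), (7,6.4), (4.667,5), (3.5,5), (4,6), (4.5,7).
By the shoelace formula its area is 4.37.

4.37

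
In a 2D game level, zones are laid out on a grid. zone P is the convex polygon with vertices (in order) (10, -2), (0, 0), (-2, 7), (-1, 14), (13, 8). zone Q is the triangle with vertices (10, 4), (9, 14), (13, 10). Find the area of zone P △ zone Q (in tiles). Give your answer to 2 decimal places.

162.08

|zone P| = 158.5, |zone Q| = 18, |zone P∩zone Q| = 7.2116.
|zone P △ zone Q| = |zone P| + |zone Q| − 2·|zone P∩zone Q| = 158.5 + 18 − 14.4232 = 162.08.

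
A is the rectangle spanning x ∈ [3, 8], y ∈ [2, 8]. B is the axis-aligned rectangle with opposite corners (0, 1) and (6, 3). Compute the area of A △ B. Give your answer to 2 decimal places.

36.00

|A∩B|: x∈[3,6], y∈[2,3] → 3·1 = 3.
|A △ B| = |A| + |B| − 2·|A∩B| = 30 + 12 − 6 = 36.00.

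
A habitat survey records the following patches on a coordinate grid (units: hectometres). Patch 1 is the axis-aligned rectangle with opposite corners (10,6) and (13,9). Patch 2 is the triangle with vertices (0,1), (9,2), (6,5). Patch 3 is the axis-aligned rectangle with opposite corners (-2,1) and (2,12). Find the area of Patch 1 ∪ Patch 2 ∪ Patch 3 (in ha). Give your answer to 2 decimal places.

By inclusion–exclusion:
Individual areas: |Patch 1| = 9, |Patch 2| = 15, |Patch 3| = 44.
|Patch 1∩Patch 2| = 0.
|Patch 1∩Patch 3| = 0 (no overlap).
|Patch 2∩Patch 3| = 1.1111.
|Patch 1∩Patch 2∩Patch 3| = 0.
|Patch 1 ∪ Patch 2 ∪ Patch 3| = 68 − 1.1111 + 0 = 66.89.

66.89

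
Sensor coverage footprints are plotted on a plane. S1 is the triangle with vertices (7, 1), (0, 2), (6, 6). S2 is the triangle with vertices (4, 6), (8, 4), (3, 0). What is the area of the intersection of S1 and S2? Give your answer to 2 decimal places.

9.37

The intersection is the polygon with vertices (3.256,1.535), (3.75,4.5), (5.143,5.429), (6.222,4.889), (6.621,2.897), (4.667,1.333).
By the shoelace formula its area is 9.37.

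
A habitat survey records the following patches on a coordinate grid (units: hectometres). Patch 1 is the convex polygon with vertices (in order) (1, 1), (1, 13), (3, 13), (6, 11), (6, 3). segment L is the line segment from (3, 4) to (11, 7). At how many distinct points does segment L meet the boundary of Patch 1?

1

The segment meets the boundary at (6,5.125).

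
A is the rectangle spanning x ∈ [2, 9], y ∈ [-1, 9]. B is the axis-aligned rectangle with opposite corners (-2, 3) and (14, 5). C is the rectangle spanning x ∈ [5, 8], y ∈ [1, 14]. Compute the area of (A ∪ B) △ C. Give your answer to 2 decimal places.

|A ∪ B| = 88.
|(A ∪ B) ∩ C| = 24.
|(A ∪ B) △ C| = 88 + 39 − 48 = 79.00.

79.00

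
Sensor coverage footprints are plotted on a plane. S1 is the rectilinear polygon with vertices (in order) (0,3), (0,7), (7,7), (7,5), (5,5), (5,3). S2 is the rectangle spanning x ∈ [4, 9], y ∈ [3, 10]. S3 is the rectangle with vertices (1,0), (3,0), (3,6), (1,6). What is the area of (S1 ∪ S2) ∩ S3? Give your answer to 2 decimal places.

6.00

The region (S1 ∪ S2) ∩ S3 is the polygon with vertices (1,3), (1,6), (3,6), (3,3).
By the shoelace formula its area is 6.00.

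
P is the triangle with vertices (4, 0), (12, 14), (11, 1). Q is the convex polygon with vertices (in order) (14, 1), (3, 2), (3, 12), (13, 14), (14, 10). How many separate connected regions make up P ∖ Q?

P ∖ Q splits into 2 disjoint pieces (area 6.6493, area 0.0113).

2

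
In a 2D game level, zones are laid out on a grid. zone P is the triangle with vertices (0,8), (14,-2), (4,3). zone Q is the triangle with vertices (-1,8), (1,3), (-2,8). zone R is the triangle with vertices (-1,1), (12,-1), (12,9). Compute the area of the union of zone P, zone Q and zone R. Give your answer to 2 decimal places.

72.33

By inclusion–exclusion:
Individual areas: |zone P| = 15, |zone Q| = 2.5, |zone R| = 65.
|zone P∩zone Q| = 0.
|zone P∩zone R| = 10.1693.
|zone Q∩zone R| = 0.
|zone P∩zone Q∩zone R| = 0.
|zone P ∪ zone Q ∪ zone R| = 82.5 − 10.1693 + 0 = 72.33.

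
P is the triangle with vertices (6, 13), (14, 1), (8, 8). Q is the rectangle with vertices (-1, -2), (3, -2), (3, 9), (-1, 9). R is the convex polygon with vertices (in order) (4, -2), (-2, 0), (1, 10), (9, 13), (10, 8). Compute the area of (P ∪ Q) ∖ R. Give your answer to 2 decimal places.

12.40

|P ∪ Q| = 52.
|(P ∪ Q) ∩ R| = 39.5964.
|(P ∪ Q) ∖ R| = 52 − 39.5964 = 12.40.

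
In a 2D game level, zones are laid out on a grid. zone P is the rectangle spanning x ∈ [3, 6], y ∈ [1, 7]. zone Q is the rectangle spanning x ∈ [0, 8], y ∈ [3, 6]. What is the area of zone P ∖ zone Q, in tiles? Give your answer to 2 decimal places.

|zone P∩zone Q|: x∈[3,6], y∈[3,6] → 3·3 = 9.
|zone P| = 18.
|zone P ∖ zone Q| = |zone P| − |zone P∩zone Q| = 18 − 9 = 9.00.

9.00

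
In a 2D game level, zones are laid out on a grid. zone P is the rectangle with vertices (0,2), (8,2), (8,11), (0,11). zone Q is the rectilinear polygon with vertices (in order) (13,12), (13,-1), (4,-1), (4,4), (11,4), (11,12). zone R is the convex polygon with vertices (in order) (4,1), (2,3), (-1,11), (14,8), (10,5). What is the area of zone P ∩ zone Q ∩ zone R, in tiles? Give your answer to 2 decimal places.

5.92

The intersection is the polygon with vertices (4,2), (4,4), (8,4), (8,3.667), (5.5,2).
By the shoelace formula its area is 5.92.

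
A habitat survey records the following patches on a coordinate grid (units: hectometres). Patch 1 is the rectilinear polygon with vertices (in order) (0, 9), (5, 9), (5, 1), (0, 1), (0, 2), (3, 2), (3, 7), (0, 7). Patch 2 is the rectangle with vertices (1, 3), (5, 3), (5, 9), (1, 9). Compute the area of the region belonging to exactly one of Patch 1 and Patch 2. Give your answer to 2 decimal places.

17.00

|Patch 1| = 25, |Patch 2| = 24, |Patch 1∩Patch 2| = 16.
|Patch 1 △ Patch 2| = |Patch 1| + |Patch 2| − 2·|Patch 1∩Patch 2| = 25 + 24 − 32 = 17.00.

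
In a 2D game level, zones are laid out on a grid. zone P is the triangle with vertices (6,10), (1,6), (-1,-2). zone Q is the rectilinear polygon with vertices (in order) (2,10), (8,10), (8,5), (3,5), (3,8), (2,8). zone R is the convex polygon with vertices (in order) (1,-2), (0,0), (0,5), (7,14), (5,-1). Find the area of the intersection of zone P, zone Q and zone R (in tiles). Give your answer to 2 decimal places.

The intersection is the polygon with vertices (3.083,5), (3,5), (3,7.6), (6,10).
By the shoelace formula its area is 4.11.

4.11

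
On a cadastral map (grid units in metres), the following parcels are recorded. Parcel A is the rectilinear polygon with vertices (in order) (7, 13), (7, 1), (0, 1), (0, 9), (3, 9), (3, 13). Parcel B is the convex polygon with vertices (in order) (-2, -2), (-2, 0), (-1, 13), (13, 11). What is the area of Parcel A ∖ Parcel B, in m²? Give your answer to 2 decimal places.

|Parcel A| = 72, |Parcel A∩Parcel B| = 55.2791.
|Parcel A ∖ Parcel B| = |Parcel A| − |Parcel A∩Parcel B| = 72 − 55.2791 = 16.72.

16.72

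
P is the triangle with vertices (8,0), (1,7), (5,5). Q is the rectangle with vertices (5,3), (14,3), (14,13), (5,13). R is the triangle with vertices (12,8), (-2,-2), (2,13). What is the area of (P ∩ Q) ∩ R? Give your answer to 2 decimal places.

0.84

The region (P ∩ Q) ∩ R is the polygon with vertices (5,5), (5.84,3.6), (5,3).
By the shoelace formula its area is 0.84.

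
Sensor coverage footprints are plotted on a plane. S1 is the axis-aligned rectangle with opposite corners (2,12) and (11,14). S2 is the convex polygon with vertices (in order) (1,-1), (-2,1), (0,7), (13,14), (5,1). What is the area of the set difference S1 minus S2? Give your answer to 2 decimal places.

17.21

|S1| = 18, |S1∩S2| = 0.7912.
|S1 ∖ S2| = |S1| − |S1∩S2| = 18 − 0.7912 = 17.21.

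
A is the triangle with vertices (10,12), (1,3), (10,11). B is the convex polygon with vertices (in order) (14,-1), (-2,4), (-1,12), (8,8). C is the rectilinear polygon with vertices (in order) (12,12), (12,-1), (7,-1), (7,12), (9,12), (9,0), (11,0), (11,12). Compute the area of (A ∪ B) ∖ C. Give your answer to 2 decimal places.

79.35

|A ∪ B| = 97.6023.
|(A ∪ B) ∩ C| = 18.2481.
|(A ∪ B) ∖ C| = 97.6023 − 18.2481 = 79.35.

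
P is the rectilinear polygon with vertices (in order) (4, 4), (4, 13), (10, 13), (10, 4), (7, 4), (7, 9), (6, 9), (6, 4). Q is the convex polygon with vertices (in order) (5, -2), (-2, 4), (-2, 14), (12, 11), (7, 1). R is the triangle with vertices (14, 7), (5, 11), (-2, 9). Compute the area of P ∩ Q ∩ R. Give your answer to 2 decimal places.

11.99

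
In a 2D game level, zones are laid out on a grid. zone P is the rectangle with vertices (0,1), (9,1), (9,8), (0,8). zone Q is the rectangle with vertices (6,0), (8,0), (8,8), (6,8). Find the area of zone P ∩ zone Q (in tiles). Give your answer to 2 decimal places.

|zone P∩zone Q|: x∈[6,8], y∈[1,8] → 2·7 = 14.

14.00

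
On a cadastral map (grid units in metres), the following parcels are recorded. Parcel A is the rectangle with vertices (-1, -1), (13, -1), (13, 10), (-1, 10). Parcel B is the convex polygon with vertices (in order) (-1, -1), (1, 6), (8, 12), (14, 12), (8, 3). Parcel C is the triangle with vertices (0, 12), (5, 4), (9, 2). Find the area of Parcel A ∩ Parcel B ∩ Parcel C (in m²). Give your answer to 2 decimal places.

The intersection is the polygon with vertices (8,3), (7.471,2.765), (5,4), (2.791,7.535), (3.484,8.129), (8.043,3.064).
By the shoelace formula its area is 8.19.

8.19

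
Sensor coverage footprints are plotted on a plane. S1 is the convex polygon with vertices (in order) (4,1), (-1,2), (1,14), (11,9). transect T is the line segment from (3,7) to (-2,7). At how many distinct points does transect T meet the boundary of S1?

1

The segment meets the boundary at (-0.167,7).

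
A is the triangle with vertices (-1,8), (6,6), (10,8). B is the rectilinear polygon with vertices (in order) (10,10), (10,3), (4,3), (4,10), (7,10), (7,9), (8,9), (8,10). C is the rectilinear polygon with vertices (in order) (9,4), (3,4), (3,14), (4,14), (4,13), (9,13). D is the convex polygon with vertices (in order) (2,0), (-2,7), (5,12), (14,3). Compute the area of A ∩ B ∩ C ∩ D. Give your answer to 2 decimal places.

The intersection is the polygon with vertices (4,8), (9,8), (9,7.5), (6,6), (4,6.571).
By the shoelace formula its area is 7.18.

7.18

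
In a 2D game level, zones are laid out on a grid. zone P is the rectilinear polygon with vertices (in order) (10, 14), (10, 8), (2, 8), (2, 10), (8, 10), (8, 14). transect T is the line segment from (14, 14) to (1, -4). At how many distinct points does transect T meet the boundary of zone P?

The segment meets the boundary at (9.667,8), (10,8.462).

2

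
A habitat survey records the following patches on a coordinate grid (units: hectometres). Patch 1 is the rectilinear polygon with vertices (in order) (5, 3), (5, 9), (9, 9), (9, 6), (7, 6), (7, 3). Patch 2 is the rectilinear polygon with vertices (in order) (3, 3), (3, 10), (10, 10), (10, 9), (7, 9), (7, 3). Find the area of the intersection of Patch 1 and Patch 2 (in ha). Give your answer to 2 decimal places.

12.00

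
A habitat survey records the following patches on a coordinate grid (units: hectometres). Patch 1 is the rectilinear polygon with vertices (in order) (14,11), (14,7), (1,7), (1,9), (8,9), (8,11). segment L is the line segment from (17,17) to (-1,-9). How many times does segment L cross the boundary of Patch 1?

2

The segment meets the boundary at (10.077,7), (12.846,11).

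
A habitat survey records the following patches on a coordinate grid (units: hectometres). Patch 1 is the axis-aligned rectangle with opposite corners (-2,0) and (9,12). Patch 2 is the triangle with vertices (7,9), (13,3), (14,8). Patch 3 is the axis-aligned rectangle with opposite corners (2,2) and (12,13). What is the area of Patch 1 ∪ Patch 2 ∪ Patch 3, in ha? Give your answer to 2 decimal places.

By inclusion–exclusion:
Individual areas: |Patch 1| = 132, |Patch 2| = 18, |Patch 3| = 110.
|Patch 1∩Patch 2| = 1.7143.
|Patch 1∩Patch 3|: x∈[2,9], y∈[2,12] → 7·10 = 70.
|Patch 2∩Patch 3| = 10.7143.
|Patch 1∩Patch 2∩Patch 3| = 1.7143.
|Patch 1 ∪ Patch 2 ∪ Patch 3| = 260 − 82.4286 + 1.7143 = 179.29.

179.29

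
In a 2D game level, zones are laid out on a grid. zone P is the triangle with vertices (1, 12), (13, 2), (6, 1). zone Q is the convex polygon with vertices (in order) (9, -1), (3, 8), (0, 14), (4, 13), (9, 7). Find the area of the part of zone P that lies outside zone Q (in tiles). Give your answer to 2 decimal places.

|zone P| = 41, |zone P∩zone Q| = 26.5383.
|zone P ∖ zone Q| = |zone P| − |zone P∩zone Q| = 41 − 26.5383 = 14.46.

14.46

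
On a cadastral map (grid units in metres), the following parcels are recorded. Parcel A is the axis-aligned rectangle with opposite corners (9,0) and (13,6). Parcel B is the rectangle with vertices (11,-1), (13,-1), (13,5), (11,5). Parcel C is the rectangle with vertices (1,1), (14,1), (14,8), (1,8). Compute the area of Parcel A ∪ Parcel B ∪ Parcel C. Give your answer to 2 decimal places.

By inclusion–exclusion:
Individual areas: |Parcel A| = 24, |Parcel B| = 12, |Parcel C| = 91.
|Parcel A∩Parcel B|: x∈[11,13], y∈[0,5] → 2·5 = 10.
|Parcel A∩Parcel C|: x∈[9,13], y∈[1,6] → 4·5 = 20.
|Parcel B∩Parcel C|: x∈[11,13], y∈[1,5] → 2·4 = 8.
|Parcel A∩Parcel B∩Parcel C| = 8.
|Parcel A ∪ Parcel B ∪ Parcel C| = 127 − 38 + 8 = 97.00.

97.00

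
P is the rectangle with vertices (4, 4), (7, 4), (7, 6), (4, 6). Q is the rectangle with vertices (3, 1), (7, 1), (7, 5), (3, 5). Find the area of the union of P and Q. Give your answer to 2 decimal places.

19.00

By inclusion–exclusion:
Individual areas: |P| = 6, |Q| = 16.
|P∩Q|: x∈[4,7], y∈[4,5] → 3·1 = 3.
|P ∪ Q| = 22 − 3 = 19.00.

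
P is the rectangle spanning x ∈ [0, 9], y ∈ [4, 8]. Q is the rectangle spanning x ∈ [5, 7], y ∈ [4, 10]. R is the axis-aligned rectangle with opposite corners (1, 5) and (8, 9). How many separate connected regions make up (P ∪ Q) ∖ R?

2

(P ∪ Q) ∖ R splits into 2 disjoint pieces (area 15, area 2).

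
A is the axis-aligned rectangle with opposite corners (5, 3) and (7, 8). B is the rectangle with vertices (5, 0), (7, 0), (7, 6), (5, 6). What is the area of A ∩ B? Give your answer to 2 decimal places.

6.00

|A∩B|: x∈[5,7], y∈[3,6] → 2·3 = 6.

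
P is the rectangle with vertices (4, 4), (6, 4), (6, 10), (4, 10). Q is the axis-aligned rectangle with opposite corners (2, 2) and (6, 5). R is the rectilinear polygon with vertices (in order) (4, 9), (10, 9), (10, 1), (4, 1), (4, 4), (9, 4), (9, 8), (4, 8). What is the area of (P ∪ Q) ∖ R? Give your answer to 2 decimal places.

|P ∪ Q| = 22.
|(P ∪ Q) ∩ R| = 6.
|(P ∪ Q) ∖ R| = 22 − 6 = 16.00.

16.00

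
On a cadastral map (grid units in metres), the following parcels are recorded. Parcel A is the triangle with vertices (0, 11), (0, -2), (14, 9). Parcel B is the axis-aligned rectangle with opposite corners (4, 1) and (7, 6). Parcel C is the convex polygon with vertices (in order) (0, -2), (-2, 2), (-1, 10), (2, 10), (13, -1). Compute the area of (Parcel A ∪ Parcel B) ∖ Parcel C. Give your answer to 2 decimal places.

38.12

|Parcel A ∪ Parcel B| = 94.9643.
|(Parcel A ∪ Parcel B) ∩ Parcel C| = 56.8443.
|(Parcel A ∪ Parcel B) ∖ Parcel C| = 94.9643 − 56.8443 = 38.12.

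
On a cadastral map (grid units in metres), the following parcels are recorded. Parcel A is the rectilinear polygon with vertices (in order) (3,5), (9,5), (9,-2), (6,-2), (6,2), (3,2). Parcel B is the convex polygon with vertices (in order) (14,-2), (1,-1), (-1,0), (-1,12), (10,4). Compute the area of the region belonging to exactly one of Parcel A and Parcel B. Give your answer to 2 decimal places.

85.60

|Parcel A| = 30, |Parcel B| = 112.5, |Parcel A∩Parcel B| = 28.4489.
|Parcel A △ Parcel B| = |Parcel A| + |Parcel B| − 2·|Parcel A∩Parcel B| = 30 + 112.5 − 56.8977 = 85.60.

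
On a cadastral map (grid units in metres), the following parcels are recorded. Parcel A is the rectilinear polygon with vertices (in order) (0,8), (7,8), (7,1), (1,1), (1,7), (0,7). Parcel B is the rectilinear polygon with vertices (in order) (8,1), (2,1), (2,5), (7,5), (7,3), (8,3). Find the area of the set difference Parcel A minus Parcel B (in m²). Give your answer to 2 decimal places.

23.00

|Parcel A| = 43, |Parcel A∩Parcel B| = 20.
|Parcel A ∖ Parcel B| = |Parcel A| − |Parcel A∩Parcel B| = 43 − 20 = 23.00.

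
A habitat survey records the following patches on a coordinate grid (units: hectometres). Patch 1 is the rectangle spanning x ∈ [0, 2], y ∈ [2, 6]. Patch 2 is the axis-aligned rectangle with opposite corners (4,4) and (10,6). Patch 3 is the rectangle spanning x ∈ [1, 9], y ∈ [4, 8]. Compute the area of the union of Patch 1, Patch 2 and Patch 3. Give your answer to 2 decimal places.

40.00

By inclusion–exclusion:
Individual areas: |Patch 1| = 8, |Patch 2| = 12, |Patch 3| = 32.
|Patch 1∩Patch 2| = 0 (no overlap).
|Patch 1∩Patch 3|: x∈[1,2], y∈[4,6] → 1·2 = 2.
|Patch 2∩Patch 3|: x∈[4,9], y∈[4,6] → 5·2 = 10.
|Patch 1∩Patch 2∩Patch 3| = 0.
|Patch 1 ∪ Patch 2 ∪ Patch 3| = 52 − 12 + 0 = 40.00.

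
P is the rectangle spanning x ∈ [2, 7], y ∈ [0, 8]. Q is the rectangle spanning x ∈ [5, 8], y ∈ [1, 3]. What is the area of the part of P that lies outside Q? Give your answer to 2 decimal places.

|P∩Q|: x∈[5,7], y∈[1,3] → 2·2 = 4.
|P| = 40.
|P ∖ Q| = |P| − |P∩Q| = 40 − 4 = 36.00.

36.00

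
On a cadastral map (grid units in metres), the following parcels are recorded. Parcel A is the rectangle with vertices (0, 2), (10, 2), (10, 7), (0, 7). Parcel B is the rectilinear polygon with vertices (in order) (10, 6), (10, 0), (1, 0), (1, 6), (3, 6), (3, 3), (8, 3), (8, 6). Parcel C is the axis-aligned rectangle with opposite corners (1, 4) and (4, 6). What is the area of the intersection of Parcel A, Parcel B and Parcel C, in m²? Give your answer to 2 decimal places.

4.00

The intersection is the polygon with vertices (1,6), (3,6), (3,4), (1,4).
By the shoelace formula its area is 4.00.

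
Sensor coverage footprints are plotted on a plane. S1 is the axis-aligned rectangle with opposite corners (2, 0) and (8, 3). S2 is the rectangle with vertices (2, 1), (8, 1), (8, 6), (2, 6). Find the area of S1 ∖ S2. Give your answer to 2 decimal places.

6.00

|S1∩S2|: x∈[2,8], y∈[1,3] → 6·2 = 12.
|S1| = 18.
|S1 ∖ S2| = |S1| − |S1∩S2| = 18 − 12 = 6.00.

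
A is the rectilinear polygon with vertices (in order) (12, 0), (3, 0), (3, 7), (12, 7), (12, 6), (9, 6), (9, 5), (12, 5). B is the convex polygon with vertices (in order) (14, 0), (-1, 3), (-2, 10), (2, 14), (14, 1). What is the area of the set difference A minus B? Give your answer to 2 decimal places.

|A| = 60, |A∩B| = 43.6718.
|A ∖ B| = |A| − |A∩B| = 60 − 43.6718 = 16.33.

16.33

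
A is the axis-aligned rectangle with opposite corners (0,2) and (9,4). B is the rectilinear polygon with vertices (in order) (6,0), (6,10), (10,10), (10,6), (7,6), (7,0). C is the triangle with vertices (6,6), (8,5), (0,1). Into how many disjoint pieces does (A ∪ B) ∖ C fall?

3

(A ∪ B) ∖ C splits into 3 disjoint pieces (area 12.25, area 4.8, area 16.25).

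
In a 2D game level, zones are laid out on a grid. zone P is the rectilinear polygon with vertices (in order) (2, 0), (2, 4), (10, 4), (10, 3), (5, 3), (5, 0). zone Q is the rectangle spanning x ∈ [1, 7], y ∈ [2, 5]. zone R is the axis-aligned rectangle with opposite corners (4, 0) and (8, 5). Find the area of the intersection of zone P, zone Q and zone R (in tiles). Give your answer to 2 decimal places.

The intersection is the polygon with vertices (7,4), (7,3), (5,3), (5,2), (4,2), (4,4).
By the shoelace formula its area is 4.00.

4.00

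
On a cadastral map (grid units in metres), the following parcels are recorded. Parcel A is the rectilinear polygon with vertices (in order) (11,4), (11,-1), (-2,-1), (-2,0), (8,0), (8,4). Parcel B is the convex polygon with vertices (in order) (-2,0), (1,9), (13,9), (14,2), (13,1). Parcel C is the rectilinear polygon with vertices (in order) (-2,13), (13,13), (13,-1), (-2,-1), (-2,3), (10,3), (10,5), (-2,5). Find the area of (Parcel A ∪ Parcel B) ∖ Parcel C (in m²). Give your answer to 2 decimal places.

|Parcel A ∪ Parcel B| = 133.3.
|(Parcel A ∪ Parcel B) ∩ Parcel C| = 107.9667.
|(Parcel A ∪ Parcel B) ∖ Parcel C| = 133.3 − 107.9667 = 25.33.

25.33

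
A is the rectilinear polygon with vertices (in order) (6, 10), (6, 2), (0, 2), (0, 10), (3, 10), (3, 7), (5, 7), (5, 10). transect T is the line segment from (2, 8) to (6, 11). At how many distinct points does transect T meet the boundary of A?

The segment meets the boundary at (3,8.75).

1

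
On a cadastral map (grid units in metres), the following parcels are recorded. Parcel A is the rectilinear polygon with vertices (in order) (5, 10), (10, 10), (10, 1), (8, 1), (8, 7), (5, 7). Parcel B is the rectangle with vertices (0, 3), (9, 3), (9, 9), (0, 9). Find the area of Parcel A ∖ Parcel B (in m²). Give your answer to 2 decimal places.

15.00

|Parcel A| = 27, |Parcel A∩Parcel B| = 12.
|Parcel A ∖ Parcel B| = |Parcel A| − |Parcel A∩Parcel B| = 27 − 12 = 15.00.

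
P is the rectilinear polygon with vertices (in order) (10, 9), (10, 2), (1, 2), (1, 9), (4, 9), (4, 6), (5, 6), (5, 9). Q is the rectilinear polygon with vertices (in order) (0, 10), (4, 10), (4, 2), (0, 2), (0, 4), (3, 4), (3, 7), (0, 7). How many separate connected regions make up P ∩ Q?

1

P ∩ Q is a single connected region.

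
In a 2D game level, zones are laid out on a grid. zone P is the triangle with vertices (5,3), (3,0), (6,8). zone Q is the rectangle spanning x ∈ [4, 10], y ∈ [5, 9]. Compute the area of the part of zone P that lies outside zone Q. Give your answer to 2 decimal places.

|zone P| = 3.5, |zone P∩zone Q| = 0.7875.
|zone P ∖ zone Q| = |zone P| − |zone P∩zone Q| = 3.5 − 0.7875 = 2.71.

2.71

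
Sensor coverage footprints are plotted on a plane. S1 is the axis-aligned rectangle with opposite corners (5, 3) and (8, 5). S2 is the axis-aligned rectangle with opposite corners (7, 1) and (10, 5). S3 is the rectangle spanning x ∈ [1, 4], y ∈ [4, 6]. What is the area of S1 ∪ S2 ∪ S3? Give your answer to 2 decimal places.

22.00

By inclusion–exclusion:
Individual areas: |S1| = 6, |S2| = 12, |S3| = 6.
|S1∩S2|: x∈[7,8], y∈[3,5] → 1·2 = 2.
|S1∩S3| = 0 (no overlap).
|S2∩S3| = 0 (no overlap).
|S1∩S2∩S3| = 0.
|S1 ∪ S2 ∪ S3| = 24 − 2 + 0 = 22.00.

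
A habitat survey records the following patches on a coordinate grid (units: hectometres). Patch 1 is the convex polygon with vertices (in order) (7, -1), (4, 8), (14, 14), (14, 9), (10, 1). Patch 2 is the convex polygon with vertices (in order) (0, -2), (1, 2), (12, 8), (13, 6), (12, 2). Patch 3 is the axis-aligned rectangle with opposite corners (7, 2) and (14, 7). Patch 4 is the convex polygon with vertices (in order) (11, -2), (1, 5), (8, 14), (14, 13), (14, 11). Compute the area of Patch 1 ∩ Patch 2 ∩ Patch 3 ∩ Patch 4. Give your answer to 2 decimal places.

The intersection is the polygon with vertices (12.5,7), (12.75,6.5), (10.5,2), (7,2), (7,5.273), (10.167,7).
By the shoelace formula its area is 20.89.

20.89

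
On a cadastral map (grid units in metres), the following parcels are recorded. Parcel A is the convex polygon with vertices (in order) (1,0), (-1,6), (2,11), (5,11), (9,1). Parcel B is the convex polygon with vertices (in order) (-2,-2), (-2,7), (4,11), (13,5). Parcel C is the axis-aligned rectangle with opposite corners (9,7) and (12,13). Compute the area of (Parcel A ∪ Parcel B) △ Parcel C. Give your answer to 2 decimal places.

|Parcel A ∪ Parcel B| = 112.0699.
|(Parcel A ∪ Parcel B) ∩ Parcel C| = 0.3333.
|(Parcel A ∪ Parcel B) △ Parcel C| = 112.0699 + 18 − 0.6667 = 129.40.

129.40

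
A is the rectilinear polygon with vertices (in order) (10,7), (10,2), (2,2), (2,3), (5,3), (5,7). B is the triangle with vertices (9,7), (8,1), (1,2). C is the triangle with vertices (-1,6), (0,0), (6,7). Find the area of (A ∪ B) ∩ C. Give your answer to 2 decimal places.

1.00

|A ∪ B| = 33.6958.
|(A ∪ B) ∩ C| = 1.00.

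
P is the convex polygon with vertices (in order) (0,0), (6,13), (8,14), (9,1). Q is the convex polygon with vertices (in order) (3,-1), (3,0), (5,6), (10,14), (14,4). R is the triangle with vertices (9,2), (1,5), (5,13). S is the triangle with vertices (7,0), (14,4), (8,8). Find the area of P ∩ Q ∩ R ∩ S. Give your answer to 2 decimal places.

The intersection is the polygon with vertices (8.902,2.268), (8.921,2.03), (7.328,2.627), (7.698,5.581).
By the shoelace formula its area is 2.58.

2.58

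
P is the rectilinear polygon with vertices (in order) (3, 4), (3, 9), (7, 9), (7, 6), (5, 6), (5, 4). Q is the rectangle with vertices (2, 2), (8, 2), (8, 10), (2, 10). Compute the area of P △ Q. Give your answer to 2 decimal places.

|P| = 16, |Q| = 48, |P∩Q| = 16.
|P △ Q| = |P| + |Q| − 2·|P∩Q| = 16 + 48 − 32 = 32.00.

32.00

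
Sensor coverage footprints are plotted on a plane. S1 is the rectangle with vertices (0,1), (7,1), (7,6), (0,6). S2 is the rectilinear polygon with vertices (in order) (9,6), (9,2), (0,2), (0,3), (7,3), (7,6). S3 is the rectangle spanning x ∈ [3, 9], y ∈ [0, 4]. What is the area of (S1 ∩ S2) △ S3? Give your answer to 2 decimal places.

|S1 ∩ S2| = 7.
|(S1 ∩ S2) ∩ S3| = 4.
|(S1 ∩ S2) △ S3| = 7 + 24 − 8 = 23.00.

23.00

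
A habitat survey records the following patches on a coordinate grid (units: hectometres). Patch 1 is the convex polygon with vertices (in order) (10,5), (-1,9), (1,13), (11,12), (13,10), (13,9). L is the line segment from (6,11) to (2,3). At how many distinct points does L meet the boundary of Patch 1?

1

The segment meets the boundary at (4.077,7.154).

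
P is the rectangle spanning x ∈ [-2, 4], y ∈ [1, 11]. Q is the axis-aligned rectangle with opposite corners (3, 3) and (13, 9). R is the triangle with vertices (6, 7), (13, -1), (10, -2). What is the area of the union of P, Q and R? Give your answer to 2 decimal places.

By inclusion–exclusion:
Individual areas: |P| = 60, |Q| = 60, |R| = 15.5.
|P∩Q|: x∈[3,4], y∈[3,9] → 1·6 = 6.
|P∩R| = 0.
|Q∩R| = 3.4444.
|P∩Q∩R| = 0.
|P ∪ Q ∪ R| = 135.5 − 9.4444 + 0 = 126.06.

126.06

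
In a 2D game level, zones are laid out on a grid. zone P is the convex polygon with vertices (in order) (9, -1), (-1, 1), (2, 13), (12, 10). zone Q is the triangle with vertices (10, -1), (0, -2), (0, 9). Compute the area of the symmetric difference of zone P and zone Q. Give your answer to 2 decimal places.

97.69

|zone P| = 122.5, |zone Q| = 55, |zone P∩zone Q| = 39.9071.
|zone P △ zone Q| = |zone P| + |zone Q| − 2·|zone P∩zone Q| = 122.5 + 55 − 79.8143 = 97.69.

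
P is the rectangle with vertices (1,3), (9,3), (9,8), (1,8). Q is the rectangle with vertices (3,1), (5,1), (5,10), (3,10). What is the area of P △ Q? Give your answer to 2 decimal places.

|P∩Q|: x∈[3,5], y∈[3,8] → 2·5 = 10.
|P △ Q| = |P| + |Q| − 2·|P∩Q| = 40 + 18 − 20 = 38.00.

38.00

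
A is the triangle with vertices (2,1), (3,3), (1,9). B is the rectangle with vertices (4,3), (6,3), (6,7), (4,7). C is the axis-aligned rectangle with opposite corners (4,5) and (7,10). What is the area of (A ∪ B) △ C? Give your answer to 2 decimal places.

20.00

|A ∪ B| = 13.
|(A ∪ B) ∩ C| = 4.
|(A ∪ B) △ C| = 13 + 15 − 8 = 20.00.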